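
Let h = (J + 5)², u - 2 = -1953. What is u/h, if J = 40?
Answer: -1951/2025 ≈ -0.96346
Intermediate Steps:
u = -1951 (u = 2 - 1953 = -1951)
h = 2025 (h = (40 + 5)² = 45² = 2025)
u/h = -1951/2025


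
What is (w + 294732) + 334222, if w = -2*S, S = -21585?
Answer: 672124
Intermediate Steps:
w = 43170 (w = -2*(-21585) = 43170)
(w + 294732) + 334222 = (43170 + 294732) + 334222 = 337902 + 334222 = 672124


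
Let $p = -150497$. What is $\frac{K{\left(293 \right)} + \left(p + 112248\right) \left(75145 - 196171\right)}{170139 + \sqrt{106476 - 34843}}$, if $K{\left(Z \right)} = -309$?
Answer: $\frac{787594386169935}{28947207688} - \frac{4629123165 \sqrt{71633}}{28947207688} \approx 27165.0$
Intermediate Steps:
$\frac{K{\left(293 \right)} + \left(p + 112248\right) \left(75145 - 196171\right)}{170139 + \sqrt{106476 - 34843}} = \frac{-309 + \left(-150497 + 112248\right) \left(75145 - 196171\right)}{170139 + \sqrt{106476 - 34843}} = \frac{-309 - -4629123474}{170139 + \sqrt{71633}} = \frac{-309 + 4629123474}{170139 + \sqrt{71633}} = \frac{4629123165}{170139 + \sqrt{71633}}$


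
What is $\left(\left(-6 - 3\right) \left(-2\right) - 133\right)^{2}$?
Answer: $13225$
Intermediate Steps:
$\left(\left(-6 - 3\right) \left(-2\right) - 133\right)^{2} = \left(\left(-9\right) \left(-2\right) - 133\right)^{2} = \left(18 - 133\right)^{2} = \left(-115\right)^{2} = 13225$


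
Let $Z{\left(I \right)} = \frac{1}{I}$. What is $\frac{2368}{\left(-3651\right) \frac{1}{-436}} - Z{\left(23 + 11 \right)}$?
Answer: $\frac{35099581}{124134} \approx 282.76$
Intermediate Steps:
$\frac{2368}{\left(-3651\right) \frac{1}{-436}} - Z{\left(23 + 11 \right)} = \frac{2368}{\left(-3651\right) \frac{1}{-436}} - \frac{1}{23 + 11} = \frac{2368}{\left(-3651\right) \left(- \frac{1}{436}\right)} - \frac{1}{34} = \frac{2368}{\frac{3651}{436}} - \frac{1}{34} = 2368 \cdot \frac{436}{3651} - \frac{1}{34} = \frac{1032448}{3651} - \frac{1}{34} = \frac{35099581}{124134}$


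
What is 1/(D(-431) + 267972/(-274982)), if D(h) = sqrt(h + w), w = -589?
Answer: -3070311521/3216633805136 - 18903775081*I*sqrt(255)/9649901415408 ≈ -0.00095451 - 0.031282*I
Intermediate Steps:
D(h) = sqrt(-589 + h) (D(h) = sqrt(h - 589) = sqrt(-589 + h))
1/(D(-431) + 267972/(-274982)) = 1/(sqrt(-589 - 431) + 267972/(-274982)) = 1/(sqrt(-1020) + 267972*(-1/274982)) = 1/(2*I*sqrt(255) - 133986/137491) = 1/(-133986/137491 + 2*I*sqrt(255))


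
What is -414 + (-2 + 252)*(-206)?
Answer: -51914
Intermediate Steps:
-414 + (-2 + 252)*(-206) = -414 + 250*(-206) = -414 - 51500 = -51914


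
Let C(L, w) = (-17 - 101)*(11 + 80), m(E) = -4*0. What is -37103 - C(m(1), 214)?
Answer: -26365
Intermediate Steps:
m(E) = 0
C(L, w) = -10738 (C(L, w) = -118*91 = -10738)
-37103 - C(m(1), 214) = -37103 - 1*(-10738) = -37103 + 10738 = -26365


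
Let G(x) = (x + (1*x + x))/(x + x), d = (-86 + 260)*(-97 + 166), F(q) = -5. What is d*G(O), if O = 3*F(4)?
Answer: 18009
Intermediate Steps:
d = 12006 (d = 174*69 = 12006)
O = -15 (O = 3*(-5) = -15)
G(x) = 3/2 (G(x) = (x + (x + x))/((2*x)) = (x + 2*x)*(1/(2*x)) = (3*x)*(1/(2*x)) = 3/2)
d*G(O) = 12006*(3/2) = 18009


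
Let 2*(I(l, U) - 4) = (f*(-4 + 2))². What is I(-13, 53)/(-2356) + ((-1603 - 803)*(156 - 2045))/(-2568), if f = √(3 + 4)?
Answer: -446162947/252092 ≈ -1769.8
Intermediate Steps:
f = √7 ≈ 2.6458
I(l, U) = 18 (I(l, U) = 4 + (√7*(-4 + 2))²/2 = 4 + (√7*(-2))²/2 = 4 + (-2*√7)²/2 = 4 + (½)*28 = 4 + 14 = 18)
I(-13, 53)/(-2356) + ((-1603 - 803)*(156 - 2045))/(-2568) = 18/(-2356) + ((-1603 - 803)*(156 - 2045))/(-2568) = 18*(-1/2356) - 2406*(-1889)*(-1/2568) = -9/1178 + 4544934*(-1/2568) = -9/1178 - 757489/428 = -446162947/252092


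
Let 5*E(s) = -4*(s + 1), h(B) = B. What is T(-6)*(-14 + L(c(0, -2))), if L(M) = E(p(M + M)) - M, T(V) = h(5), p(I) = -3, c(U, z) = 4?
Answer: -82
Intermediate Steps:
T(V) = 5
E(s) = -4/5 - 4*s/5 (E(s) = (-4*(s + 1))/5 = (-4*(1 + s))/5 = (-4 - 4*s)/5 = -4/5 - 4*s/5)
L(M) = 8/5 - M (L(M) = (-4/5 - 4/5*(-3)) - M = (-4/5 + 12/5) - M = 8/5 - M)
T(-6)*(-14 + L(c(0, -2))) = 5*(-14 + (8/5 - 1*4)) = 5*(-14 + (8/5 - 4)) = 5*(-14 - 12/5) = 5*(-82/5) = -82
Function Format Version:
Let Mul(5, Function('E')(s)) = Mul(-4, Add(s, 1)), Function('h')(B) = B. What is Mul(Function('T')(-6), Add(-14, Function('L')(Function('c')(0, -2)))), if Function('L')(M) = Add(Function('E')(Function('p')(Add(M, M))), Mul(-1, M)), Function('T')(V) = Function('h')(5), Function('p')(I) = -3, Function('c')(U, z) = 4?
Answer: -82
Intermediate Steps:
Function('T')(V) = 5
Function('E')(s) = Add(Rational(-4, 5), Mul(Rational(-4, 5), s)) (Function('E')(s) = Mul(Rational(1, 5), Mul(-4, Add(s, 1))) = Mul(Rational(1, 5), Mul(-4, Add(1, s))) = Mul(Rational(1, 5), Add(-4, Mul(-4, s))) = Add(Rational(-4, 5), Mul(Rational(-4, 5), s)))
Function('L')(M) = Add(Rational(8, 5), Mul(-1, M)) (Function('L')(M) = Add(Add(Rational(-4, 5), Mul(Rational(-4, 5), -3)), Mul(-1, M)) = Add(Add(Rational(-4, 5), Rational(12, 5)), Mul(-1, M)) = Add(Rational(8, 5), Mul(-1, M)))
Mul(Function('T')(-6), Add(-14, Function('L')(Function('c')(0, -2)))) = Mul(5, Add(-14, Add(Rational(8, 5), Mul(-1, 4)))) = Mul(5, Add(-14, Add(Rational(8, 5), -4))) = Mul(5, Add(-14, Rational(-12, 5))) = Mul(5, Rational(-82, 5)) = -82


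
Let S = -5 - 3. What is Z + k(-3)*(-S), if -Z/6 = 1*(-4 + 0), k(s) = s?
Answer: 0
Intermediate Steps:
Z = 24 (Z = -6*(-4 + 0) = -6*(-4) = 24)
S = -8
Z + k(-3)*(-S) = 24 - (-3)*(-8) = 24 - 3*8 = 24 - 24 = 0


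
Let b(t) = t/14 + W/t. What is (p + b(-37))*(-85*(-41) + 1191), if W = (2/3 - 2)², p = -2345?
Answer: -3655608290/333 ≈ -1.0978e+7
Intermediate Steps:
W = 16/9 (W = (2*(⅓) - 2)² = (⅔ - 2)² = (-4/3)² = 16/9 ≈ 1.7778)
b(t) = t/14 + 16/(9*t)
(p + b(-37))*(-85*(-41) + 1191) = (-2345 + ((1/14)*(-37) + (16/9)/(-37)))*(-85*(-41) + 1191) = (-2345 + (-37/14 + (16/9)*(-1/37)))*(3485 + 1191) = (-2345 + (-37/14 - 16/333))*4676 = (-2345 - 12545/4662)*4676 = -10944935/4662*4676 = -3655608290/333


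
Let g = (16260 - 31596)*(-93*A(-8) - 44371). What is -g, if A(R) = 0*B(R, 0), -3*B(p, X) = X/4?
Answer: -680473656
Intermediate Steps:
B(p, X) = -X/12 (B(p, X) = -X/(3*4) = -X/12)
A(R) = 0 (A(R) = 0*(-1/12*0) = 0*0 = 0)
g = 680473656 (g = (16260 - 31596)*(-93*0 - 44371) = -15336*(0 - 44371) = -15336*(-44371) = 680473656)
-g = -1*680473656 = -680473656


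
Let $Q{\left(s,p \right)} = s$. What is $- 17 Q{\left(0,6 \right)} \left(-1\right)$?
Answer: $0$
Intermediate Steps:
$- 17 Q{\left(0,6 \right)} \left(-1\right) = \left(-17\right) 0 \left(-1\right) = 0 \left(-1\right) = 0$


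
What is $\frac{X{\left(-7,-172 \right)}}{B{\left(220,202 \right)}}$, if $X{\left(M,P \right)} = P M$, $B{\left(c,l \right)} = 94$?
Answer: $\frac{602}{47} \approx 12.809$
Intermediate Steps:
$X{\left(M,P \right)} = M P$
$\frac{X{\left(-7,-172 \right)}}{B{\left(220,202 \right)}} = \frac{\left(-7\right) \left(-172\right)}{94} = 1204 \cdot \frac{1}{94} = \frac{602}{47}$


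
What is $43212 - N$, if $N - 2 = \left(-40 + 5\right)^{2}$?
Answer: $41985$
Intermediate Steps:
$N = 1227$ ($N = 2 + \left(-40 + 5\right)^{2} = 2 + \left(-35\right)^{2} = 2 + 1225 = 1227$)
$43212 - N = 43212 - 1227 = 41985$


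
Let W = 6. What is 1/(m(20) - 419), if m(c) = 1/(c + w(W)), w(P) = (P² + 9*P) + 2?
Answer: -112/46927 ≈ -0.0023867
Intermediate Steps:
w(P) = 2 + P² + 9*P
m(c) = 1/(92 + c) (m(c) = 1/(c + (2 + 6² + 9*6)) = 1/(c + (2 + 36 + 54)) = 1/(c + 92) = 1/(92 + c))
1/(m(20) - 419) = 1/(1/(92 + 20) - 419) = 1/(1/112 - 419) = 1/(-46927/112) = -112/46927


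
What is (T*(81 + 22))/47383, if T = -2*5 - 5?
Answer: -1545/47383 ≈ -0.032607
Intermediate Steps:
T = -15 (T = -10 - 5 = -15)
(T*(81 + 22))/47383 = -15*(81 + 22)/47383 = -15*103*(1/47383) = -1545*1/47383 = -1545/47383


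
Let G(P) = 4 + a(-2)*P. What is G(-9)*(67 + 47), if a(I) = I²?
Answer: -3648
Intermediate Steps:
G(P) = 4 + 4*P (G(P) = 4 + (-2)²*P = 4 + 4*P)
G(-9)*(67 + 47) = (4 + 4*(-9))*(67 + 47) = (4 - 36)*114 = -32*114 = -3648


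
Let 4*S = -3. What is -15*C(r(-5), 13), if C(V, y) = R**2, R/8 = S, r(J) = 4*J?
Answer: -540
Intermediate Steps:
S = -3/4 (S = (1/4)*(-3) = -3/4 ≈ -0.75000)
R = -6 (R = 8*(-3/4) = -6)
C(V, y) = 36 (C(V, y) = (-6)**2 = 36)
-15*C(r(-5), 13) = -15*36 = -540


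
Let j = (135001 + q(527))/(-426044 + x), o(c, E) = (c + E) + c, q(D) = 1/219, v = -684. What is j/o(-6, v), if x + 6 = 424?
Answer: 7391305/16218904356 ≈ 0.00045572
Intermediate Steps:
q(D) = 1/219
x = 418 (x = -6 + 424 = 418)
o(c, E) = E + 2*c (o(c, E) = (E + c) + c = E + 2*c)
j = -14782610/46606047 (j = (135001 + 1/219)/(-426044 + 418) = (29565220/219)/(-425626) = (29565220/219)*(-1/425626) = -14782610/46606047 ≈ -0.31718)
j/o(-6, v) = -14782610/(46606047*(-684 + 2*(-6))) = -14782610/(46606047*(-684 - 12)) = -14782610/46606047/(-696) = -14782610/46606047*(-1/696) = 7391305/16218904356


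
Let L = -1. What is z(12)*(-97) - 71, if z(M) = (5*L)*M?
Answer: 5749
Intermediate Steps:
z(M) = -5*M (z(M) = (5*(-1))*M = -5*M)
z(12)*(-97) - 71 = -5*12*(-97) - 71 = -60*(-97) - 71 = 5820 - 71 = 5749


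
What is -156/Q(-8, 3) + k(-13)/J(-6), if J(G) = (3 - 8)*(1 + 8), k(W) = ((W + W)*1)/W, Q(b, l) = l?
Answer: -2342/45 ≈ -52.044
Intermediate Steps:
k(W) = 2 (k(W) = ((2*W)*1)/W = (2*W)/W = 2)
J(G) = -45 (J(G) = -5*9 = -45)
-156/Q(-8, 3) + k(-13)/J(-6) = -156/3 + 2/(-45) = -156*⅓ + 2*(-1/45) = -52 - 2/45 = -2342/45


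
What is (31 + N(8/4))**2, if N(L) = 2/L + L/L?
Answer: 1089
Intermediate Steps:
N(L) = 1 + 2/L (N(L) = 2/L + 1 = 1 + 2/L)
(31 + N(8/4))**2 = (31 + (2 + 8/4)/((8/4)))**2 = (31 + (2 + 8*(1/4))/((8*(1/4))))**2 = (31 + (2 + 2)/2)**2 = (31 + (1/2)*4)**2 = (31 + 2)**2 = 33**2 = 1089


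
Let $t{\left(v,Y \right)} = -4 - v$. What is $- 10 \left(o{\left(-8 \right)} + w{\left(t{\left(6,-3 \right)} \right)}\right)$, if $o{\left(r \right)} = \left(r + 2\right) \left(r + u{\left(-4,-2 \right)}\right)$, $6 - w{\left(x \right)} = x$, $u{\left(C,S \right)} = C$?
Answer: $-880$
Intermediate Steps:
$w{\left(x \right)} = 6 - x$
$o{\left(r \right)} = \left(-4 + r\right) \left(2 + r\right)$ ($o{\left(r \right)} = \left(r + 2\right) \left(r - 4\right) = \left(2 + r\right) \left(-4 + r\right) = \left(-4 + r\right) \left(2 + r\right)$)
$- 10 \left(o{\left(-8 \right)} + w{\left(t{\left(6,-3 \right)} \right)}\right) = - 10 \left(\left(-8 + \left(-8\right)^{2} - -16\right) + \left(6 - \left(-4 - 6\right)\right)\right) = - 10 \left(\left(-8 + 64 + 16\right) + \left(6 - \left(-4 - 6\right)\right)\right) = - 10 \left(72 + \left(6 - -10\right)\right) = - 10 \left(72 + \left(6 + 10\right)\right) = - 10 \left(72 + 16\right) = \left(-10\right) 88 = -880$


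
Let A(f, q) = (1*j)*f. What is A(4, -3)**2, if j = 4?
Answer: 256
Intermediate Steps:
A(f, q) = 4*f (A(f, q) = (1*4)*f = 4*f)
A(4, -3)**2 = (4*4)**2 = 16**2 = 256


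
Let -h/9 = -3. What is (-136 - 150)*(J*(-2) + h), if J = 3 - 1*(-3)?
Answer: -4290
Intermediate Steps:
J = 6 (J = 3 + 3 = 6)
h = 27 (h = -9*(-3) = 27)
(-136 - 150)*(J*(-2) + h) = (-136 - 150)*(6*(-2) + 27) = -286*(-12 + 27) = -286*15 = -4290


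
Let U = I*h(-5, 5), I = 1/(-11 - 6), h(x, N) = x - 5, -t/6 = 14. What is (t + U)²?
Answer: 2010724/289 ≈ 6957.5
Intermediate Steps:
t = -84 (t = -6*14 = -84)
h(x, N) = -5 + x
I = -1/17 (I = 1/(-17) = -1/17 ≈ -0.058824)
U = 10/17 (U = -(-5 - 5)/17 = -1/17*(-10) = 10/17 ≈ 0.58823)
(t + U)² = (-84 + 10/17)² = (-1418/17)² = 2010724/289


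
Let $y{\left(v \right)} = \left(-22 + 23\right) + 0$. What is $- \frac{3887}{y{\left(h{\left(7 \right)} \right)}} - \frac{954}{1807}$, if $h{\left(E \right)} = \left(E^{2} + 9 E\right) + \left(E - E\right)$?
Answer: $- \frac{7024763}{1807} \approx -3887.5$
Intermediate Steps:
$h{\left(E \right)} = E^{2} + 9 E$ ($h{\left(E \right)} = \left(E^{2} + 9 E\right) + 0 = E^{2} + 9 E$)
$y{\left(v \right)} = 1$ ($y{\left(v \right)} = 1 + 0 = 1$)
$- \frac{3887}{y{\left(h{\left(7 \right)} \right)}} - \frac{954}{1807} = - \frac{3887}{1} - \frac{954}{1807} = \left(-3887\right) 1 - \frac{954}{1807} = -3887 - \frac{954}{1807} = - \frac{7024763}{1807}$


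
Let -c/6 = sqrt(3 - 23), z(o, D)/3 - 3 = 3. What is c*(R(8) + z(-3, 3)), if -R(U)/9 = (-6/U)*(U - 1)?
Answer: -783*I*sqrt(5) ≈ -1750.8*I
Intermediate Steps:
z(o, D) = 18 (z(o, D) = 9 + 3*3 = 9 + 9 = 18)
R(U) = 54*(-1 + U)/U (R(U) = -9*(-6/U)*(U - 1) = -9*(-6/U)*(-1 + U) = -(-54)*(-1 + U)/U = 54*(-1 + U)/U)
c = -12*I*sqrt(5) (c = -6*sqrt(3 - 23) = -12*I*sqrt(5) ≈ -26.833*I)
c*(R(8) + z(-3, 3)) = (-12*I*sqrt(5))*((54 - 54/8) + 18) = (-12*I*sqrt(5))*((54 - 54*1/8) + 18) = (-12*I*sqrt(5))*((54 - 27/4) + 18) = (-12*I*sqrt(5))*(189/4 + 18) = -12*I*sqrt(5)*(261/4) = -783*I*sqrt(5)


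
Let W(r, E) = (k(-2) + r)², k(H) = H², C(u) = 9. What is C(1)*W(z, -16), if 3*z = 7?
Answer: 361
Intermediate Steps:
z = 7/3 (z = (⅓)*7 = 7/3 ≈ 2.3333)
W(r, E) = (4 + r)² (W(r, E) = ((-2)² + r)² = (4 + r)²)
C(1)*W(z, -16) = 9*(4 + 7/3)² = 9*(19/3)² = 9*(361/9) = 361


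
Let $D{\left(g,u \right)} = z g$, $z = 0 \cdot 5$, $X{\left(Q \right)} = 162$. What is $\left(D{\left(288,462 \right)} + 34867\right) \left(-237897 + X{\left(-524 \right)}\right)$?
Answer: $-8289106245$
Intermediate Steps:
$z = 0$
$D{\left(g,u \right)} = 0$ ($D{\left(g,u \right)} = 0 g = 0$)
$\left(D{\left(288,462 \right)} + 34867\right) \left(-237897 + X{\left(-524 \right)}\right) = \left(0 + 34867\right) \left(-237897 + 162\right) = 34867 \left(-237735\right) = -8289106245$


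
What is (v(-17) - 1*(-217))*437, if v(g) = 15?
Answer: 101384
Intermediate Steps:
(v(-17) - 1*(-217))*437 = (15 - 1*(-217))*437 = (15 + 217)*437 = 232*437 = 101384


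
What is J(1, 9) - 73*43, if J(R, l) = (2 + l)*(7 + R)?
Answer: -3051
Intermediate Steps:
J(1, 9) - 73*43 = (14 + 2*1 + 7*9 + 1*9) - 73*43 = (14 + 2 + 63 + 9) - 3139 = 88 - 3139 = -3051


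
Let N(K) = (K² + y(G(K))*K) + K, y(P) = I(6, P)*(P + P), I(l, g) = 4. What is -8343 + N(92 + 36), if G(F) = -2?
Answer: 6121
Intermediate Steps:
y(P) = 8*P (y(P) = 4*(P + P) = 4*(2*P) = 8*P)
N(K) = K² - 15*K (N(K) = (K² + (8*(-2))*K) + K = (K² - 16*K) + K = K² - 15*K)
-8343 + N(92 + 36) = -8343 + (92 + 36)*(-15 + (92 + 36)) = -8343 + 128*(-15 + 128) = -8343 + 128*113 = -8343 + 14464 = 6121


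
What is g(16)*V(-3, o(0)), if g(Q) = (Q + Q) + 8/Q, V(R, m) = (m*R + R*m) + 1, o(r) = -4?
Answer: 1625/2 ≈ 812.50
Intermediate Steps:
V(R, m) = 1 + 2*R*m (V(R, m) = (R*m + R*m) + 1 = 2*R*m + 1 = 1 + 2*R*m)
g(Q) = 2*Q + 8/Q
g(16)*V(-3, o(0)) = (2*16 + 8/16)*(1 + 2*(-3)*(-4)) = (32 + 8*(1/16))*(1 + 24) = (32 + 1/2)*25 = (65/2)*25 = 1625/2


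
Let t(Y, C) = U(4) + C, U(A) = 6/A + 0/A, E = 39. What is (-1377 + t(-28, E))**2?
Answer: 7144929/4 ≈ 1.7862e+6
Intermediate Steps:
U(A) = 6/A (U(A) = 6/A + 0 = 6/A)
t(Y, C) = 3/2 + C (t(Y, C) = 6/4 + C = 6*(1/4) + C = 3/2 + C)
(-1377 + t(-28, E))**2 = (-1377 + (3/2 + 39))**2 = (-1377 + 81/2)**2 = (-2673/2)**2 = 7144929/4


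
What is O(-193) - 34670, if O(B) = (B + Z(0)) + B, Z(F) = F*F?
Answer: -35056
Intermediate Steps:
Z(F) = F²
O(B) = 2*B (O(B) = (B + 0²) + B = (B + 0) + B = B + B = 2*B)
O(-193) - 34670 = 2*(-193) - 34670 = -386 - 34670 = -35056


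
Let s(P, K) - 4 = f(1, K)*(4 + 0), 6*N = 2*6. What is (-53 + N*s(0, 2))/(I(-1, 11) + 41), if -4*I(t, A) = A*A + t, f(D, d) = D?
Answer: -37/11 ≈ -3.3636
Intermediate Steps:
N = 2 (N = (2*6)/6 = (⅙)*12 = 2)
I(t, A) = -t/4 - A²/4 (I(t, A) = -(A*A + t)/4 = -(A² + t)/4 = -(t + A²)/4 = -t/4 - A²/4)
s(P, K) = 8 (s(P, K) = 4 + 1*(4 + 0) = 4 + 1*4 = 4 + 4 = 8)
(-53 + N*s(0, 2))/(I(-1, 11) + 41) = (-53 + 2*8)/((-¼*(-1) - ¼*11²) + 41) = (-53 + 16)/((¼ - ¼*121) + 41) = -37/((¼ - 121/4) + 41) = -37/(-30 + 41) = -37/11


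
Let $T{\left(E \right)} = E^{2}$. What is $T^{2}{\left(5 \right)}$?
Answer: $625$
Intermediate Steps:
$T^{2}{\left(5 \right)} = \left(5^{2}\right)^{2} = 25^{2} = 625$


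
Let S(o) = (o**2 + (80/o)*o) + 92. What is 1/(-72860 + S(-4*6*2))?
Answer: -1/70384 ≈ -1.4208e-5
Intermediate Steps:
S(o) = 172 + o**2 (S(o) = (o**2 + 80) + 92 = (80 + o**2) + 92 = 172 + o**2)
1/(-72860 + S(-4*6*2)) = 1/(-72860 + (172 + (-4*6*2)**2)) = 1/(-72860 + (172 + (-24*2)**2)) = 1/(-72860 + (172 + (-48)**2)) = 1/(-72860 + (172 + 2304)) = 1/(-72860 + 2476) = 1/(-70384) = -1/70384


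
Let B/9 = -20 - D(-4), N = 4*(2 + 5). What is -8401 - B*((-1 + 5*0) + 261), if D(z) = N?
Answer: 103919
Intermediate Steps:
N = 28 (N = 4*7 = 28)
D(z) = 28
B = -432 (B = 9*(-20 - 1*28) = 9*(-20 - 28) = 9*(-48) = -432)
-8401 - B*((-1 + 5*0) + 261) = -8401 - (-432)*((-1 + 5*0) + 261) = -8401 - (-432)*((-1 + 0) + 261) = -8401 - (-432)*(-1 + 261) = -8401 - (-432)*260 = -8401 - 1*(-112320) = -8401 + 112320 = 103919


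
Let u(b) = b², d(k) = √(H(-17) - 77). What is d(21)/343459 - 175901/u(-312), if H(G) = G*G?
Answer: -175901/97344 + 2*√53/343459 ≈ -1.8070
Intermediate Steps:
H(G) = G²
d(k) = 2*√53 (d(k) = √((-17)² - 77) = √(289 - 77) = √212 = 2*√53)
d(21)/343459 - 175901/u(-312) = (2*√53)/343459 - 175901/((-312)²) = (2*√53)*(1/343459) - 175901/97344 = 2*√53/343459 - 175901*1/97344 = 2*√53/343459 - 175901/97344 = -175901/97344 + 2*√53/343459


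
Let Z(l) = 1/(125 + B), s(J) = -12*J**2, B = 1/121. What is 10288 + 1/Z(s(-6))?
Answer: 1259974/121 ≈ 10413.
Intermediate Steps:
B = 1/121 ≈ 0.0082645
Z(l) = 121/15126 (Z(l) = 1/(125 + 1/121) = 1/(15126/121) = 121/15126)
10288 + 1/Z(s(-6)) = 10288 + 1/(121/15126) = 10288 + 15126/121 = 1259974/121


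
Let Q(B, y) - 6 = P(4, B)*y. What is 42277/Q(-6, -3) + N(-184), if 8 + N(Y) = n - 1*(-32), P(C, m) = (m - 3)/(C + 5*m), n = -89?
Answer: 1090817/129 ≈ 8455.9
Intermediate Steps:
P(C, m) = (-3 + m)/(C + 5*m)
Q(B, y) = 6 + y*(-3 + B)/(4 + 5*B) (Q(B, y) = 6 + ((-3 + B)/(4 + 5*B))*y = 6 + y*(-3 + B)/(4 + 5*B))
N(Y) = -65 (N(Y) = -8 + (-89 - 1*(-32)) = -8 + (-89 + 32) = -8 - 57 = -65)
42277/Q(-6, -3) + N(-184) = 42277/(((24 + 30*(-6) - 3*(-3 - 6))/(4 + 5*(-6)))) - 65 = 42277/(((24 - 180 - 3*(-9))/(4 - 30))) - 65 = 42277/(((24 - 180 + 27)/(-26))) - 65 = 42277/((-1/26*(-129))) - 65 = 42277/(129/26) - 65 = 42277*(26/129) - 65 = 1099202/129 - 65 = 1090817/129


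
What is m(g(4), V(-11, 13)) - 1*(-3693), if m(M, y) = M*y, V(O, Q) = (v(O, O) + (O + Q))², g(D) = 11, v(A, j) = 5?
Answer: 4232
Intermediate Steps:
V(O, Q) = (5 + O + Q)² (V(O, Q) = (5 + (O + Q))² = (5 + O + Q)²)
m(g(4), V(-11, 13)) - 1*(-3693) = 11*(5 - 11 + 13)² - 1*(-3693) = 11*7² + 3693 = 11*49 + 3693 = 539 + 3693 = 4232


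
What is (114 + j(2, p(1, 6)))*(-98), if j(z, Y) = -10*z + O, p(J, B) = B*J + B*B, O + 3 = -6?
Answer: -8330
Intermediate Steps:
O = -9 (O = -3 - 6 = -9)
p(J, B) = B² + B*J (p(J, B) = B*J + B² = B² + B*J)
j(z, Y) = -9 - 10*z (j(z, Y) = -10*z - 9 = -9 - 10*z)
(114 + j(2, p(1, 6)))*(-98) = (114 + (-9 - 10*2))*(-98) = (114 + (-9 - 20))*(-98) = (114 - 29)*(-98) = 85*(-98) = -8330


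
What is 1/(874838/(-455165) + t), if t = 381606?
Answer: 455165/173692820152 ≈ 2.6205e-6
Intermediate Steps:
1/(874838/(-455165) + t) = 1/(874838/(-455165) + 381606) = 1/(874838*(-1/455165) + 381606) = 1/(-874838/455165 + 381606) = 1/(173692820152/455165) = 455165/173692820152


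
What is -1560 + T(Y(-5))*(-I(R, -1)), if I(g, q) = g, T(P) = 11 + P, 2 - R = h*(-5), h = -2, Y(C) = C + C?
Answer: -1552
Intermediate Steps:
Y(C) = 2*C
R = -8 (R = 2 - (-2)*(-5) = 2 - 1*10 = 2 - 10 = -8)
-1560 + T(Y(-5))*(-I(R, -1)) = -1560 + (11 + 2*(-5))*(-1*(-8)) = -1560 + (11 - 10)*8 = -1560 + 1*8 = -1560 + 8 = -1552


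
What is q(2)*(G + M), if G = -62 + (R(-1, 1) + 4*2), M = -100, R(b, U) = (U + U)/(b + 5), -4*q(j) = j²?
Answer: 307/2 ≈ 153.50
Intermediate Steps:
q(j) = -j²/4
R(b, U) = 2*U/(5 + b) (R(b, U) = (2*U)/(5 + b) = 2*U/(5 + b))
G = -107/2 (G = -62 + (2*1/(5 - 1) + 4*2) = -62 + (2*1/4 + 8) = -62 + (2*1*(¼) + 8) = -62 + (½ + 8) = -62 + 17/2 = -107/2 ≈ -53.500)
q(2)*(G + M) = (-¼*2²)*(-107/2 - 100) = -¼*4*(-307/2) = -1*(-307/2) = 307/2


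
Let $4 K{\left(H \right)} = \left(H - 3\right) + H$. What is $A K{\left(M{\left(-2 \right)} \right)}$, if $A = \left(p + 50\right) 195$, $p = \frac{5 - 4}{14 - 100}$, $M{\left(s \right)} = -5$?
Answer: $- \frac{10897965}{344} \approx -31680.0$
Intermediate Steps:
$p = - \frac{1}{86}$ ($p = 1 \frac{1}{-86} = 1 \left(- \frac{1}{86}\right) = - \frac{1}{86} \approx -0.011628$)
$K{\left(H \right)} = - \frac{3}{4} + \frac{H}{2}$ ($K{\left(H \right)} = \frac{\left(H - 3\right) + H}{4} = \frac{\left(-3 + H\right) + H}{4} = \frac{-3 + 2 H}{4} = - \frac{3}{4} + \frac{H}{2}$)
$A = \frac{838305}{86}$ ($A = \left(- \frac{1}{86} + 50\right) 195 = \frac{4299}{86} \cdot 195 = \frac{838305}{86} \approx 9747.7$)
$A K{\left(M{\left(-2 \right)} \right)} = \frac{838305 \left(- \frac{3}{4} + \frac{1}{2} \left(-5\right)\right)}{86} = \frac{838305 \left(- \frac{3}{4} - \frac{5}{2}\right)}{86} = \frac{838305}{86} \left(- \frac{13}{4}\right) = - \frac{10897965}{344}$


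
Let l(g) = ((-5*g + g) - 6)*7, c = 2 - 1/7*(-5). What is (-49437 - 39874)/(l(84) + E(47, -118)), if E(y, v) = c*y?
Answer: 625177/15865 ≈ 39.406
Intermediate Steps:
c = 19/7 (c = 2 - 1*1/7*(-5) = 2 - 1/7*(-5) = 2 + 5/7 = 19/7 ≈ 2.7143)
l(g) = -42 - 28*g (l(g) = (-4*g - 6)*7 = (-6 - 4*g)*7 = -42 - 28*g)
E(y, v) = 19*y/7
(-49437 - 39874)/(l(84) + E(47, -118)) = (-49437 - 39874)/((-42 - 28*84) + (19/7)*47) = -89311/((-42 - 2352) + 893/7) = -89311/(-2394 + 893/7) = -89311/(-15865/7) = -89311*(-7/15865) = 625177/15865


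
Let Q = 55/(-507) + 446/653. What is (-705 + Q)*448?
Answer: -104480251904/331071 ≈ -3.1558e+5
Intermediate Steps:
Q = 190207/331071 (Q = 55*(-1/507) + 446*(1/653) = -55/507 + 446/653 = 190207/331071 ≈ 0.57452)
(-705 + Q)*448 = (-705 + 190207/331071)*448 = -233214848/331071*448 = -104480251904/331071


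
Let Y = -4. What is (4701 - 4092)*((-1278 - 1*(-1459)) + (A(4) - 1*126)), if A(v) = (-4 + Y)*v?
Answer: 14007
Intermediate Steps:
A(v) = -8*v (A(v) = (-4 - 4)*v = -8*v)
(4701 - 4092)*((-1278 - 1*(-1459)) + (A(4) - 1*126)) = (4701 - 4092)*((-1278 - 1*(-1459)) + (-8*4 - 1*126)) = 609*((-1278 + 1459) + (-32 - 126)) = 609*(181 - 158) = 609*23 = 14007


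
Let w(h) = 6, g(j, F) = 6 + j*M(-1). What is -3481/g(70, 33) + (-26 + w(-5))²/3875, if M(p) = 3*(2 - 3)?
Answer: 542819/31620 ≈ 17.167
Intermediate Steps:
M(p) = -3 (M(p) = 3*(-1) = -3)
g(j, F) = 6 - 3*j (g(j, F) = 6 + j*(-3) = 6 - 3*j)
-3481/g(70, 33) + (-26 + w(-5))²/3875 = -3481/(6 - 3*70) + (-26 + 6)²/3875 = -3481/(6 - 210) + (-20)²*(1/3875) = -3481/(-204) + 400*(1/3875) = -3481*(-1/204) + 16/155 = 3481/204 + 16/155 = 542819/31620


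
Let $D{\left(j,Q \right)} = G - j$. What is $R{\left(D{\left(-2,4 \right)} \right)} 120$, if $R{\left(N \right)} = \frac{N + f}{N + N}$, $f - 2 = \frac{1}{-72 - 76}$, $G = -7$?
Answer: $\frac{1335}{37} \approx 36.081$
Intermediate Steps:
$f = \frac{295}{148}$ ($f = 2 + \frac{1}{-72 - 76} = 2 + \frac{1}{-148} = 2 - \frac{1}{148} = \frac{295}{148} \approx 1.9932$)
$D{\left(j,Q \right)} = -7 - j$
$R{\left(N \right)} = \frac{\frac{295}{148} + N}{2 N}$ ($R{\left(N \right)} = \frac{N + \frac{295}{148}}{N + N} = \frac{\frac{295}{148} + N}{2 N}$)
$R{\left(D{\left(-2,4 \right)} \right)} 120 = \frac{295 + 148 \left(-7 - -2\right)}{296 \left(-7 - -2\right)} 120 = \frac{295 + 148 \left(-7 + 2\right)}{296 \left(-7 + 2\right)} 120 = \frac{295 + 148 \left(-5\right)}{296 \left(-5\right)} 120 = \frac{1}{296} \left(- \frac{1}{5}\right) \left(295 - 740\right) 120 = \frac{1}{296} \left(- \frac{1}{5}\right) \left(-445\right) 120 = \frac{89}{296} \cdot 120 = \frac{1335}{37}$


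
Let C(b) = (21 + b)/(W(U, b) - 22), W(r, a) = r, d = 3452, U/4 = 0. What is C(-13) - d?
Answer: -37976/11 ≈ -3452.4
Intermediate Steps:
U = 0 (U = 4*0 = 0)
C(b) = -21/22 - b/22 (C(b) = (21 + b)/(0 - 22) = (21 + b)/(-22) = (21 + b)*(-1/22) = -21/22 - b/22)
C(-13) - d = (-21/22 - 1/22*(-13)) - 1*3452 = (-21/22 + 13/22) - 3452 = -4/11 - 3452 = -37976/11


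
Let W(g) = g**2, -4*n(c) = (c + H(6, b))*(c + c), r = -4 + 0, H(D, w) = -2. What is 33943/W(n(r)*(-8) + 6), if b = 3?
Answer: 33943/10404 ≈ 3.2625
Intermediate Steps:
r = -4
n(c) = -c*(-2 + c)/2 (n(c) = -(c - 2)*(c + c)/4 = -(-2 + c)*2*c/4 = -c*(-2 + c)/2)
33943/W(n(r)*(-8) + 6) = 33943/((((1/2)*(-4)*(2 - 1*(-4)))*(-8) + 6)**2) = 33943/((((1/2)*(-4)*(2 + 4))*(-8) + 6)**2) = 33943/((((1/2)*(-4)*6)*(-8) + 6)**2) = 33943/((-12*(-8) + 6)**2) = 33943/((96 + 6)**2) = 33943/(102**2) = 33943/10404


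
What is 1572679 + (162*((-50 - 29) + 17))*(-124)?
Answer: 2818135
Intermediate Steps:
1572679 + (162*((-50 - 29) + 17))*(-124) = 1572679 + (162*(-79 + 17))*(-124) = 1572679 + (162*(-62))*(-124) = 1572679 - 10044*(-124) = 1572679 + 1245456 = 2818135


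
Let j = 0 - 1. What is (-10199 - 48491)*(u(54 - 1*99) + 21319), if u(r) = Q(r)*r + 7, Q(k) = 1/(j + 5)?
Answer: -2501925355/2 ≈ -1.2510e+9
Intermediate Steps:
j = -1
Q(k) = ¼ (Q(k) = 1/(-1 + 5) = 1/4 = ¼)
u(r) = 7 + r/4 (u(r) = r/4 + 7 = 7 + r/4)
(-10199 - 48491)*(u(54 - 1*99) + 21319) = (-10199 - 48491)*((7 + (54 - 1*99)/4) + 21319) = -58690*((7 + (54 - 99)/4) + 21319) = -58690*((7 + (¼)*(-45)) + 21319) = -58690*((7 - 45/4) + 21319) = -58690*(-17/4 + 21319) = -58690*85259/4 = -2501925355/2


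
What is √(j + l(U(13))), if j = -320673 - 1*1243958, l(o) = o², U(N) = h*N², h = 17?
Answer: √6689498 ≈ 2586.4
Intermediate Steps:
U(N) = 17*N²
j = -1564631 (j = -320673 - 1243958 = -1564631)
√(j + l(U(13))) = √(-1564631 + (17*13²)²) = √(-1564631 + (17*169)²) = √(-1564631 + 2873²) = √(-1564631 + 8254129) = √6689498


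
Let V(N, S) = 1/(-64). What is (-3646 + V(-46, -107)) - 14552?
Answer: -1164673/64 ≈ -18198.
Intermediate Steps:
V(N, S) = -1/64
(-3646 + V(-46, -107)) - 14552 = (-3646 - 1/64) - 14552 = -233345/64 - 14552 = -1164673/64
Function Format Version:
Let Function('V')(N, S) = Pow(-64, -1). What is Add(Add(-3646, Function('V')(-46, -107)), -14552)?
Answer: Rational(-1164673, 64) ≈ -18198.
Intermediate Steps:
Function('V')(N, S) = Rational(-1, 64)
Add(Add(-3646, Function('V')(-46, -107)), -14552) = Add(Add(-3646, Rational(-1, 64)), -14552) = Add(Rational(-233345, 64), -14552) = Rational(-1164673, 64)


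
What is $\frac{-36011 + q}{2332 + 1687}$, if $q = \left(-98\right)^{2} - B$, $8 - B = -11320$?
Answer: $- \frac{37735}{4019} \approx -9.3891$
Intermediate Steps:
$B = 11328$ ($B = 8 - -11320 = 8 + 11320 = 11328$)
$q = -1724$ ($q = \left(-98\right)^{2} - 11328 = 9604 - 11328 = -1724$)
$\frac{-36011 + q}{2332 + 1687} = \frac{-36011 - 1724}{2332 + 1687} = - \frac{37735}{4019}$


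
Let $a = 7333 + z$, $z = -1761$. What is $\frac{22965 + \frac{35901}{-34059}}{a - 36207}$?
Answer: $- \frac{260709678}{347799155} \approx -0.7496$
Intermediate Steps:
$a = 5572$ ($a = 7333 - 1761 = 5572$)
$\frac{22965 + \frac{35901}{-34059}}{a - 36207} = \frac{22965 + \frac{35901}{-34059}}{5572 - 36207} = \frac{22965 + 35901 \left(- \frac{1}{34059}\right)}{-30635} = \left(22965 - \frac{11967}{11353}\right) \left(- \frac{1}{30635}\right) = \frac{260709678}{11353} \left(- \frac{1}{30635}\right) = - \frac{260709678}{347799155}$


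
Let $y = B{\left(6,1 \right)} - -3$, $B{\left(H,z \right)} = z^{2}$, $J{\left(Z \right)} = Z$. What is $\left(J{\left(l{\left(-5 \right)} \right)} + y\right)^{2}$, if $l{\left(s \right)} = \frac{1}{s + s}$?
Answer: $\frac{1521}{100} \approx 15.21$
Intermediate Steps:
$l{\left(s \right)} = \frac{1}{2 s}$
$y = 4$ ($y = 1^{2} - -3 = 1 + 3 = 4$)
$\left(J{\left(l{\left(-5 \right)} \right)} + y\right)^{2} = \left(\frac{1}{2 \left(-5\right)} + 4\right)^{2} = \left(\frac{1}{2} \left(- \frac{1}{5}\right) + 4\right)^{2} = \left(- \frac{1}{10} + 4\right)^{2} = \left(\frac{39}{10}\right)^{2} = \frac{1521}{100}$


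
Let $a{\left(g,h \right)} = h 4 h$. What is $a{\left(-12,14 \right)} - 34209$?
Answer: $-33425$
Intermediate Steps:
$a{\left(g,h \right)} = 4 h^{2}$ ($a{\left(g,h \right)} = 4 h h = 4 h^{2}$)
$a{\left(-12,14 \right)} - 34209 = 4 \cdot 14^{2} - 34209 = 4 \cdot 196 - 34209 = 784 - 34209 = -33425$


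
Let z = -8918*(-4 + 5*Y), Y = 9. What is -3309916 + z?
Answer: -3675554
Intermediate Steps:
z = -365638 (z = -8918*(-4 + 5*9) = -8918*(-4 + 45) = -8918*41 = -365638)
-3309916 + z = -3309916 - 365638 = -3675554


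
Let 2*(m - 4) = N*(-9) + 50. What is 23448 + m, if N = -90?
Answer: 23882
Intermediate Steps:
m = 434 (m = 4 + (-90*(-9) + 50)/2 = 4 + (810 + 50)/2 = 4 + (½)*860 = 4 + 430 = 434)
23448 + m = 23448 + 434 = 23882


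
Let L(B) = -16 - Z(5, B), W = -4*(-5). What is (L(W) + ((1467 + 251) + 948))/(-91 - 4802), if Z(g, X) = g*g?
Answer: -125/233 ≈ -0.53648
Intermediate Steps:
Z(g, X) = g²
W = 20
L(B) = -41 (L(B) = -16 - 1*5² = -16 - 1*25 = -16 - 25 = -41)
(L(W) + ((1467 + 251) + 948))/(-91 - 4802) = (-41 + ((1467 + 251) + 948))/(-91 - 4802) = (-41 + (1718 + 948))/(-4893) = (-41 + 2666)*(-1/4893) = 2625*(-1/4893) = -125/233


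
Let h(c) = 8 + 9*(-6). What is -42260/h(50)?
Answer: 21130/23 ≈ 918.70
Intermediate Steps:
h(c) = -46 (h(c) = 8 - 54 = -46)
-42260/h(50) = -42260/(-46) = -42260*(-1/46) = 21130/23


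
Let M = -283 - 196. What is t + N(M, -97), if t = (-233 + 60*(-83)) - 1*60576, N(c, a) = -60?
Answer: -65849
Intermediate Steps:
M = -479
t = -65789 (t = (-233 - 4980) - 60576 = -5213 - 60576 = -65789)
t + N(M, -97) = -65789 - 60 = -65849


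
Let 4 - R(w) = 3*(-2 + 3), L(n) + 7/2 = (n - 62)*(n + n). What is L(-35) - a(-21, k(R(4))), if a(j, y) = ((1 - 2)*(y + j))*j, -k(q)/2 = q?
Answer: 14539/2 ≈ 7269.5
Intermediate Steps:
L(n) = -7/2 + 2*n*(-62 + n) (L(n) = -7/2 + (n - 62)*(n + n) = -7/2 + (-62 + n)*(2*n) = -7/2 + 2*n*(-62 + n))
R(w) = 1 (R(w) = 4 - 3*(-2 + 3) = 4 - 3 = 1)
k(q) = -2*q
a(j, y) = j*(-j - y) (a(j, y) = (-(j + y))*j = (-j - y)*j = j*(-j - y))
L(-35) - a(-21, k(R(4))) = (-7/2 - 124*(-35) + 2*(-35)²) - (-1)*(-21)*(-21 - 2*1) = (-7/2 + 4340 + 2*1225) - (-1)*(-21)*(-21 - 2) = (-7/2 + 4340 + 2450) - (-1)*(-21)*(-23) = 13573/2 - 1*(-483) = 13573/2 + 483 = 14539/2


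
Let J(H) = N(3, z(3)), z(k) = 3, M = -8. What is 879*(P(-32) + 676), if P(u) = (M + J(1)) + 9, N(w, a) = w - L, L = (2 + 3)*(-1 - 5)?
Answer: 624090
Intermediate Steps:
L = -30 (L = 5*(-6) = -30)
N(w, a) = 30 + w (N(w, a) = w - 1*(-30) = w + 30 = 30 + w)
J(H) = 33 (J(H) = 30 + 3 = 33)
P(u) = 34 (P(u) = (-8 + 33) + 9 = 25 + 9 = 34)
879*(P(-32) + 676) = 879*(34 + 676) = 879*710 = 624090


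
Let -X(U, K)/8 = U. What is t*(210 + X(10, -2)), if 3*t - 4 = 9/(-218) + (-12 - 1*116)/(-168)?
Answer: 1404715/6867 ≈ 204.56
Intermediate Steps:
X(U, K) = -8*U
t = 21611/13734 (t = 4/3 + (9/(-218) + (-12 - 1*116)/(-168))/3 = 4/3 + (9*(-1/218) + (-12 - 116)*(-1/168))/3 = 4/3 + (-9/218 - 128*(-1/168))/3 = 4/3 + (-9/218 + 16/21)/3 = 4/3 + (⅓)*(3299/4578) = 4/3 + 3299/13734 = 21611/13734 ≈ 1.5735)
t*(210 + X(10, -2)) = 21611*(210 - 8*10)/13734 = 21611*(210 - 80)/13734 = (21611/13734)*130 = 1404715/6867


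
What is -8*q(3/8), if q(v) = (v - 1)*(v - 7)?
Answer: -265/8 ≈ -33.125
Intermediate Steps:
q(v) = (-1 + v)*(-7 + v)
-8*q(3/8) = -8*(7 + (3/8)**2 - 24/8) = -8*(7 + (3*(1/8))**2 - 24/8) = -8*(7 + (3/8)**2 - 8*3/8) = -8*(7 + 9/64 - 3) = -8*265/64 = -265/8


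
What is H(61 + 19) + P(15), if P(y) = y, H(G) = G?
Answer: 95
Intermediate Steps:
H(61 + 19) + P(15) = (61 + 19) + 15 = 80 + 15 = 95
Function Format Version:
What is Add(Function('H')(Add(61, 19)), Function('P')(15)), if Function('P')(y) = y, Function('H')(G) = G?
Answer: 95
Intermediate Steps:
Add(Function('H')(Add(61, 19)), Function('P')(15)) = Add(Add(61, 19), 15) = Add(80, 15) = 95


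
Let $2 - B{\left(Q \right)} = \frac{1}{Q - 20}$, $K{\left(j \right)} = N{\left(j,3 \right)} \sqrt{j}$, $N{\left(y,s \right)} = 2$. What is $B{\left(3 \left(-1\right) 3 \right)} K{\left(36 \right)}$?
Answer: $\frac{708}{29} \approx 24.414$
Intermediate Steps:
$K{\left(j \right)} = 2 \sqrt{j}$
$B{\left(Q \right)} = 2 - \frac{1}{-20 + Q}$ ($B{\left(Q \right)} = 2 - \frac{1}{Q - 20} = 2 - \frac{1}{-20 + Q}$)
$B{\left(3 \left(-1\right) 3 \right)} K{\left(36 \right)} = \frac{-41 + 2 \cdot 3 \left(-1\right) 3}{-20 + 3 \left(-1\right) 3} \cdot 2 \sqrt{36} = \frac{-41 + 2 \left(\left(-3\right) 3\right)}{-20 - 9} \cdot 2 \cdot 6 = \frac{-41 + 2 \left(-9\right)}{-20 - 9} \cdot 12 = \frac{-41 - 18}{-29} \cdot 12 = \left(- \frac{1}{29}\right) \left(-59\right) 12 = \frac{59}{29} \cdot 12 = \frac{708}{29}$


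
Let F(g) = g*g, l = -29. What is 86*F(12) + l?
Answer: 12355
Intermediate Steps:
F(g) = g²
86*F(12) + l = 86*12² - 29 = 86*144 - 29 = 12384 - 29 = 12355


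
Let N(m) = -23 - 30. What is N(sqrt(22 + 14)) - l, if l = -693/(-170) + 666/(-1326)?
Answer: -125029/2210 ≈ -56.574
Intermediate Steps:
N(m) = -53
l = 7899/2210 (l = -693*(-1/170) + 666*(-1/1326) = 693/170 - 111/221 = 7899/2210 ≈ 3.5742)
N(sqrt(22 + 14)) - l = -53 - 1*7899/2210 = -53 - 7899/2210 = -125029/2210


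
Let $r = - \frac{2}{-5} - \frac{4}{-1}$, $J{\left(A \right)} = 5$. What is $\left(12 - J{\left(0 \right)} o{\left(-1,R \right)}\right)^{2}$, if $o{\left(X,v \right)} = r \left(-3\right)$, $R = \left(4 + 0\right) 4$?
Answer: $6084$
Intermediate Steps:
$R = 16$ ($R = 4 \cdot 4 = 16$)
$r = \frac{22}{5}$ ($r = \left(-2\right) \left(- \frac{1}{5}\right) - -4 = \frac{2}{5} + 4 = \frac{22}{5} \approx 4.4$)
$o{\left(X,v \right)} = - \frac{66}{5}$ ($o{\left(X,v \right)} = \frac{22}{5} \left(-3\right) = - \frac{66}{5}$)
$\left(12 - J{\left(0 \right)} o{\left(-1,R \right)}\right)^{2} = \left(12 - 5 \left(- \frac{66}{5}\right)\right)^{2} = \left(12 - -66\right)^{2} = \left(12 + 66\right)^{2} = 78^{2} = 6084$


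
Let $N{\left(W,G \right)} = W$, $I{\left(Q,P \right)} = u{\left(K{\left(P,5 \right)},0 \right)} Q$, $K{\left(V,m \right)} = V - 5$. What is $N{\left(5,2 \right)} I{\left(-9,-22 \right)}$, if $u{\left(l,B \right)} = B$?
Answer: $0$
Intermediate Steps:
$K{\left(V,m \right)} = -5 + V$
$I{\left(Q,P \right)} = 0$ ($I{\left(Q,P \right)} = 0 Q = 0$)
$N{\left(5,2 \right)} I{\left(-9,-22 \right)} = 5 \cdot 0 = 0$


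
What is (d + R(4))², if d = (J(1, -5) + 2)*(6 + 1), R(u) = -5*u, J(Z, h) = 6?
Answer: 1296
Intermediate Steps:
d = 56 (d = (6 + 2)*(6 + 1) = 8*7 = 56)
(d + R(4))² = (56 - 5*4)² = (56 - 20)² = 36² = 1296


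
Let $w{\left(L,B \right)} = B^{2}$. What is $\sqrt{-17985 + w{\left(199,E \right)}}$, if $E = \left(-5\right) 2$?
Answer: $7 i \sqrt{365} \approx 133.73 i$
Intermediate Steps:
$E = -10$
$\sqrt{-17985 + w{\left(199,E \right)}} = \sqrt{-17985 + \left(-10\right)^{2}} = \sqrt{-17985 + 100} = \sqrt{-17885} = 7 i \sqrt{365}$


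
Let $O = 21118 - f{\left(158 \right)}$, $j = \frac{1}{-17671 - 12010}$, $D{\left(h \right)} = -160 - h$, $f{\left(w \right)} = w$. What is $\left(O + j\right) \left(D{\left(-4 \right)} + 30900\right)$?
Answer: $\frac{19126265406696}{29681} \approx 6.4439 \cdot 10^{8}$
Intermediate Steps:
$j = - \frac{1}{29681}$ ($j = \frac{1}{-29681} = - \frac{1}{29681} \approx -3.3692 \cdot 10^{-5}$)
$O = 20960$ ($O = 21118 - 158 = 20960$)
$\left(O + j\right) \left(D{\left(-4 \right)} + 30900\right) = \left(20960 - \frac{1}{29681}\right) \left(\left(-160 - -4\right) + 30900\right) = \frac{622113759 \left(\left(-160 + 4\right) + 30900\right)}{29681} = \frac{622113759 \left(-156 + 30900\right)}{29681} = \frac{622113759}{29681} \cdot 30744 = \frac{19126265406696}{29681}$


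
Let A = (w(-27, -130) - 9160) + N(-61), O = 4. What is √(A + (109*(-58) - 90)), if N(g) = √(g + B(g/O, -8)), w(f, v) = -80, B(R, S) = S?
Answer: √(-15652 + I*√69) ≈ 0.0332 + 125.11*I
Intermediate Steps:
N(g) = √(-8 + g) (N(g) = √(g - 8) = √(-8 + g))
A = -9240 + I*√69 (A = (-80 - 9160) + √(-8 - 61) = -9240 + √(-69) = -9240 + I*√69 ≈ -9240.0 + 8.3066*I)
√(A + (109*(-58) - 90)) = √((-9240 + I*√69) + (109*(-58) - 90)) = √((-9240 + I*√69) + (-6322 - 90)) = √((-9240 + I*√69) - 6412) = √(-15652 + I*√69)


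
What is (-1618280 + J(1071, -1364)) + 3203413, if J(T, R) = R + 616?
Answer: 1584385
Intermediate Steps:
J(T, R) = 616 + R
(-1618280 + J(1071, -1364)) + 3203413 = (-1618280 + (616 - 1364)) + 3203413 = (-1618280 - 748) + 3203413 = -1619028 + 3203413 = 1584385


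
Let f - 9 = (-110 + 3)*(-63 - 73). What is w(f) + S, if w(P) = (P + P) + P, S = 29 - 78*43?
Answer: 40358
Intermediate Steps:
S = -3325 (S = 29 - 3354 = -3325)
f = 14561 (f = 9 + (-110 + 3)*(-63 - 73) = 9 - 107*(-136) = 9 + 14552 = 14561)
w(P) = 3*P (w(P) = 2*P + P = 3*P)
w(f) + S = 3*14561 - 3325 = 43683 - 3325 = 40358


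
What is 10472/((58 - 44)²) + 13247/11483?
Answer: 4387371/80381 ≈ 54.582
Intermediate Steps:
10472/((58 - 44)²) + 13247/11483 = 10472/(14²) + 13247*(1/11483) = 10472/196 + 13247/11483 = 10472*(1/196) + 13247/11483 = 374/7 + 13247/11483 = 4387371/80381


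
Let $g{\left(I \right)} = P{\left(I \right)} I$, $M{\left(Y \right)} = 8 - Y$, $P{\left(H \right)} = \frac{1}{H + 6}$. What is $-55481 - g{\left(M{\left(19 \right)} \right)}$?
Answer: $- \frac{277416}{5} \approx -55483.0$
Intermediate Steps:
$P{\left(H \right)} = \frac{1}{6 + H}$
$g{\left(I \right)} = \frac{I}{6 + I}$
$-55481 - g{\left(M{\left(19 \right)} \right)} = -55481 - \frac{8 - 19}{6 + \left(8 - 19\right)} = -55481 - - \frac{11}{6 - 11} = -55481 - - \frac{11}{-5} = -55481 - \left(-11\right) \left(- \frac{1}{5}\right) = -55481 - \frac{11}{5} = - \frac{277416}{5}$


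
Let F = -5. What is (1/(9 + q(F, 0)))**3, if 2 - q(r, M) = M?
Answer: 1/1331 ≈ 0.00075131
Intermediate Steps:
q(r, M) = 2 - M
(1/(9 + q(F, 0)))**3 = (1/(9 + (2 - 1*0)))**3 = (1/(9 + (2 + 0)))**3 = (1/(9 + 2))**3 = (1/11)**3 = 1/1331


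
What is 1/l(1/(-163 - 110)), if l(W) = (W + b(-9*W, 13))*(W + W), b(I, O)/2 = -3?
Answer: 74529/3278 ≈ 22.736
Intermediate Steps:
b(I, O) = -6 (b(I, O) = 2*(-3) = -6)
l(W) = 2*W*(-6 + W) (l(W) = (W - 6)*(W + W) = (-6 + W)*(2*W) = 2*W*(-6 + W))
1/l(1/(-163 - 110)) = 1/(2*(-6 + 1/(-163 - 110))/(-163 - 110)) = 1/(2*(-6 + 1/(-273))/(-273)) = 1/(2*(-1/273)*(-6 - 1/273)) = 1/(2*(-1/273)*(-1639/273)) = 1/(3278/74529) = 74529/3278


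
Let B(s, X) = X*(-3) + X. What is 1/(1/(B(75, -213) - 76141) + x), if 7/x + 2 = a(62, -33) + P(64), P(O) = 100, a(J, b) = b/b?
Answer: 7495785/529906 ≈ 14.145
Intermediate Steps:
a(J, b) = 1
B(s, X) = -2*X (B(s, X) = -3*X + X = -2*X)
x = 7/99 (x = 7/(-2 + (1 + 100)) = 7/(-2 + 101) = 7/99 ≈ 0.070707)
1/(1/(B(75, -213) - 76141) + x) = 1/(1/(-2*(-213) - 76141) + 7/99) = 1/(1/(426 - 76141) + 7/99) = 1/(1/(-75715) + 7/99) = 1/(-1/75715 + 7/99) = 1/(529906/7495785) = 7495785/529906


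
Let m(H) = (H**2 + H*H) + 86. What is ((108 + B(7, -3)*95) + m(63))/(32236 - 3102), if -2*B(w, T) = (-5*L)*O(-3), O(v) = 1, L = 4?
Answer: 4541/14567 ≈ 0.31173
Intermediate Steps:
B(w, T) = 10 (B(w, T) = -(-5*4)/2 = -(-10) = -1/2*(-20) = 10)
m(H) = 86 + 2*H**2 (m(H) = (H**2 + H**2) + 86 = 2*H**2 + 86 = 86 + 2*H**2)
((108 + B(7, -3)*95) + m(63))/(32236 - 3102) = ((108 + 10*95) + (86 + 2*63**2))/(32236 - 3102) = ((108 + 950) + (86 + 2*3969))/29134 = (1058 + (86 + 7938))*(1/29134) = (1058 + 8024)*(1/29134) = 9082*(1/29134) = 4541/14567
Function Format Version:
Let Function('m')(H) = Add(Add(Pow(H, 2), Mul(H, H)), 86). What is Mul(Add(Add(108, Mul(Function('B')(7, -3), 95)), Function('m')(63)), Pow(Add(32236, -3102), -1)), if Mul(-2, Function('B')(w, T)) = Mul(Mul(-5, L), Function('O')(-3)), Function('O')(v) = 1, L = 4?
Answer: Rational(4541, 14567) ≈ 0.31173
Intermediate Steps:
Function('B')(w, T) = 10 (Function('B')(w, T) = Mul(Rational(-1, 2), Mul(Mul(-5, 4), 1)) = Mul(Rational(-1, 2), Mul(-20, 1)) = Mul(Rational(-1, 2), -20) = 10)
Function('m')(H) = Add(86, Mul(2, Pow(H, 2))) (Function('m')(H) = Add(Add(Pow(H, 2), Pow(H, 2)), 86) = Add(Mul(2, Pow(H, 2)), 86) = Add(86, Mul(2, Pow(H, 2))))
Mul(Add(Add(108, Mul(Function('B')(7, -3), 95)), Function('m')(63)), Pow(Add(32236, -3102), -1)) = Mul(Add(Add(108, Mul(10, 95)), Add(86, Mul(2, Pow(63, 2)))), Pow(Add(32236, -3102), -1)) = Mul(Add(Add(108, 950), Add(86, Mul(2, 3969))), Pow(29134, -1)) = Mul(Add(1058, Add(86, 7938)), Rational(1, 29134)) = Mul(Add(1058, 8024), Rational(1, 29134)) = Mul(9082, Rational(1, 29134)) = Rational(4541, 14567)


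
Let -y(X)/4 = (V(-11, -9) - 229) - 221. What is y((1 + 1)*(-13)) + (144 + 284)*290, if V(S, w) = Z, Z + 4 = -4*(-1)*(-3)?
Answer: 125984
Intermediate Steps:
Z = -16 (Z = -4 - 4*(-1)*(-3) = -4 + 4*(-3) = -4 - 12 = -16)
V(S, w) = -16
y(X) = 1864 (y(X) = -4*((-16 - 229) - 221) = -4*(-245 - 221) = -4*(-466) = 1864)
y((1 + 1)*(-13)) + (144 + 284)*290 = 1864 + (144 + 284)*290 = 1864 + 428*290 = 1864 + 124120 = 125984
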